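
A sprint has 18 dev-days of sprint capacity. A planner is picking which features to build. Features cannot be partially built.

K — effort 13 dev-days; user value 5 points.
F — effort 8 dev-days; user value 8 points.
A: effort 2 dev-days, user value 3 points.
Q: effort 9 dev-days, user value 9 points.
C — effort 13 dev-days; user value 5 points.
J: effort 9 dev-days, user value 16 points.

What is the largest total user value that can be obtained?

Take Q and J: effort 9 + 9 = 18 ≤ 18, user value 9 + 16 = 25.
No other feasible combination does better.

25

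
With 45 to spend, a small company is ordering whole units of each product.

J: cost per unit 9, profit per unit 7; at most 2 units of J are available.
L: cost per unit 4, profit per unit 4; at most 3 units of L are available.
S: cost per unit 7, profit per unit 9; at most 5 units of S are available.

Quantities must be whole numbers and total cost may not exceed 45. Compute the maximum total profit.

53

1×J and 5×S: cost 44 ≤ 45, profit 1·7 + 5·9 = 52.
2×L and 5×S: cost 43 ≤ 45, profit 2·4 + 5·9 = 53.
Best is 53.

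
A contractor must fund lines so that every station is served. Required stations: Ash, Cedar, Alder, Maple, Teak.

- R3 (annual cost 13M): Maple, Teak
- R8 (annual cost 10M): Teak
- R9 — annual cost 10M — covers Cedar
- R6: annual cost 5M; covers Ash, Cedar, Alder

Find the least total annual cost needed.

Choose R3 and R6: together they cover Ash, Cedar, Alder, Maple, Teak — every station.
Total annual cost: 13 + 5 = 18.

18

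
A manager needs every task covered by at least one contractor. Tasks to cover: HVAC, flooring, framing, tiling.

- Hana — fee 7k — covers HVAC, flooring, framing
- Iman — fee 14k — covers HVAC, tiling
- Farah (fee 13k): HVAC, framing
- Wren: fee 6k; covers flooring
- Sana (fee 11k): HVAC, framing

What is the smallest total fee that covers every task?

This is a weighted set-cover instance.
Choose Hana and Iman: together they cover HVAC, flooring, framing, tiling — every task.
Total fee: 7 + 14 = 21.
No cover costs less than 21.

21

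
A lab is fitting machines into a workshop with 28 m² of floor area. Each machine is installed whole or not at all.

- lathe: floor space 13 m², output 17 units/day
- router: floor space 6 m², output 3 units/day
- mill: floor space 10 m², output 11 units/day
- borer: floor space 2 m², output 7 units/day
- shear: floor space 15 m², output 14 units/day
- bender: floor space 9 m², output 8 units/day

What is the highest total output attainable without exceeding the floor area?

This is an integer program with binary decision variables.
lathe + mill + borer: floor space 13 + 10 + 2 = 25 ≤ 28, output 17 + 11 + 7 = 35.
lathe + borer + bender: floor space 13 + 2 + 9 = 24 ≤ 28, output 17 + 7 + 8 = 32.
Best is lathe, mill, and borer with total output 35.

35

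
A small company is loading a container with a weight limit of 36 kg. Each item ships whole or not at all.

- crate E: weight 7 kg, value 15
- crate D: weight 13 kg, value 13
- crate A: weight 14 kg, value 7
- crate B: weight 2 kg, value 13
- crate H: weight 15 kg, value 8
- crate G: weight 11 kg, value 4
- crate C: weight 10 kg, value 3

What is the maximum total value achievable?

crate E + crate D + crate B + crate C: weight 7 + 13 + 2 + 10 = 32 ≤ 36, value 15 + 13 + 13 + 3 = 44.
crate E + crate D + crate B + crate G: weight 7 + 13 + 2 + 11 = 33 ≤ 36, value 15 + 13 + 13 + 4 = 45.
crate E + crate D + crate A + crate B: weight 7 + 13 + 14 + 2 = 36 ≤ 36, value 15 + 13 + 7 + 13 = 48.
Best is crate E, crate D, crate A, and crate B with total value 48.

48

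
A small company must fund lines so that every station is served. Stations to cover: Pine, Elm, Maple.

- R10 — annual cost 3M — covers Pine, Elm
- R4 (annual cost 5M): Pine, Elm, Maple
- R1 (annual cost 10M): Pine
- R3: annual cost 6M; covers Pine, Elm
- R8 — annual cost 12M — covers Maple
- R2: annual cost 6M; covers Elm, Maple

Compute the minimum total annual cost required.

This is an integer covering problem.
The greedy cost-per-new-station heuristic would pick R10 and R4 for 8, but a cheaper cover exists.
R4 alone covers Pine, Elm, Maple — every station.
Total annual cost: 5.
No cover costs less than 5.

5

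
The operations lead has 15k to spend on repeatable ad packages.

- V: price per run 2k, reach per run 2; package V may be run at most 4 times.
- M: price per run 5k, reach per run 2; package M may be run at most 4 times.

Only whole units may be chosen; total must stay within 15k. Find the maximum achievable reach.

10

This is a bounded integer knapsack.
V has the best ratio (2/2); taking only V gives at most 4×2 = 8 (stopped by the supply cap of 4).
Mixing does better — 4×V and 1×M: price 13 ≤ 15, reach 4·2 + 1·2 = 10.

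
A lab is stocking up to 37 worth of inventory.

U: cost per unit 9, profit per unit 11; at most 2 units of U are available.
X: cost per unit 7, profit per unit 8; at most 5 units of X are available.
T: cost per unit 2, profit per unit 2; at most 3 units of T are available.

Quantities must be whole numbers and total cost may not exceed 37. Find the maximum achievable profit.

Take 1×U and 4×X: cost 37 ≤ 37, profit 1·11 + 4·8 = 43.
No other integer combination yields more.

43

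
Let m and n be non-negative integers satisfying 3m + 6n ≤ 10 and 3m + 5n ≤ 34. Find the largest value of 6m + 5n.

The continuous relaxation peaks at (3.33, 0) with value 20.00; rounding to a feasible lattice point costs some objective.
(m,n)=(3,0): 3·3+6·0=9≤10, 3·3+5·0=9≤34, objective 18.
(m,n)=(2,0): 3·2+6·0=6≤10, 3·2+5·0=6≤34, objective 12.
The best lattice point is (3,0), giving 18.

18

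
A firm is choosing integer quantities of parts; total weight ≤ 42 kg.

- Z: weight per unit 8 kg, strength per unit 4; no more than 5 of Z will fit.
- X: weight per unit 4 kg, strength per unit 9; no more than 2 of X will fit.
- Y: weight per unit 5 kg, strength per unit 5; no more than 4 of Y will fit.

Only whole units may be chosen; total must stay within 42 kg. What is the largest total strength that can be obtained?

X has the best ratio (9/4); taking only X gives at most 2×9 = 18 (stopped by the supply cap of 2).
Mixing does better — 1×Z, 2×X, and 4×Y: weight 36 ≤ 42, strength 1·4 + 2·9 + 4·5 = 42.

42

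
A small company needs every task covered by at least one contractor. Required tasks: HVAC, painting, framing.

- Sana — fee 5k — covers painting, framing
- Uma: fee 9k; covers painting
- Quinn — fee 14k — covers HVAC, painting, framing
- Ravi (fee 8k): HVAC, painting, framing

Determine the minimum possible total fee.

The greedy cost-per-new-task heuristic would pick Sana and Ravi for 13, but a cheaper cover exists.
Ravi alone covers HVAC, painting, framing — every task.
Total fee: 8.
No cover costs less than 8.

8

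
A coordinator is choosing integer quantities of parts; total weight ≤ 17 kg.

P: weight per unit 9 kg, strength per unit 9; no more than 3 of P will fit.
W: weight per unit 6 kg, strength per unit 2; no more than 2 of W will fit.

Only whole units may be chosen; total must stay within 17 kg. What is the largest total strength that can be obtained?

11

1×P and 1×W: weight 15 ≤ 17, strength 1·9 + 1·2 = 11.
1×P: weight 9 ≤ 17, strength 1·9 = 9.
Best is 11.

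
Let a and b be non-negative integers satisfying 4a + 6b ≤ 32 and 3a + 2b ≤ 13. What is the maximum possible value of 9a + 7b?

Relaxing integrality, the LP optimum is 43.40 at (a,b) = (1.4, 4.4), which is not an integer point.
(a,b)=(3,2): 4·3+6·2=24≤32, 3·3+2·2=13≤13, objective 41.
(a,b)=(2,3): 4·2+6·3=26≤32, 3·2+2·3=12≤13, objective 39.
(a,b)=(1,4): 4·1+6·4=28≤32, 3·1+2·4=11≤13, objective 37.
The best lattice point is (3,2), giving 41.

41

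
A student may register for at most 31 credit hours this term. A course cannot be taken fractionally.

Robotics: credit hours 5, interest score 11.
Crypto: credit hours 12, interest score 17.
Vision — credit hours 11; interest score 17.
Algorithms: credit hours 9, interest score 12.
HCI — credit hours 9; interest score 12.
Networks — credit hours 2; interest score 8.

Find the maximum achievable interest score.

53

This is an integer program with binary decision variables.
Allowing fractional choices, the relaxed optimum would be about 54.3, but courses are indivisible.
Robotics + Crypto + Vision + Networks: credit hours 5 + 12 + 11 + 2 = 30 ≤ 31, interest score 11 + 17 + 17 + 8 = 53.
Vision + Algorithms + HCI + Networks: credit hours 11 + 9 + 9 + 2 = 31 ≤ 31, interest score 17 + 12 + 12 + 8 = 49.
Best is Robotics, Crypto, Vision, and Networks with total interest score 53.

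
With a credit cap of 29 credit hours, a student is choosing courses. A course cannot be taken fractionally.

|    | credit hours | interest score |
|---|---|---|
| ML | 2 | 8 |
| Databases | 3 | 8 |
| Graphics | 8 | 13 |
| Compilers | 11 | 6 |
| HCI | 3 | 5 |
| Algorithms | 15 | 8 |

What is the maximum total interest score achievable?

40

Allowing fractional choices, the relaxed optimum would be about 41.1, but courses are indivisible.
ML + Databases + Graphics + Algorithms: credit hours 2 + 3 + 8 + 15 = 28 ≤ 29, interest score 8 + 8 + 13 + 8 = 37.
ML + Databases + Graphics + Compilers + HCI: credit hours 2 + 3 + 8 + 11 + 3 = 27 ≤ 29, interest score 8 + 8 + 13 + 6 + 5 = 40.
Best is ML, Databases, Graphics, Compilers, and HCI with total interest score 40.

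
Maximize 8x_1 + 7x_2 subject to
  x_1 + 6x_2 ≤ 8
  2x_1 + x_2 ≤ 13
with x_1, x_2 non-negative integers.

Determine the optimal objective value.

48

The continuous relaxation peaks at (6.36, 0.273) with value 52.82; rounding to a feasible lattice point costs some objective.
(x_1,x_2)=(6,0): 1·6+6·0=6≤8, 2·6+1·0=12≤13, objective 48.
(x_1,x_2)=(5,0): 1·5+6·0=5≤8, 2·5+1·0=10≤13, objective 40.
No feasible integer point exceeds 48.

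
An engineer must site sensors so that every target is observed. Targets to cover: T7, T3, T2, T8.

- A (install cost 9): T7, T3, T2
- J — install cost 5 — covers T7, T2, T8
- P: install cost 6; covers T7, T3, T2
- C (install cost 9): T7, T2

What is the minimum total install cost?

Choose J and P: together they cover T7, T3, T2, T8 — every target.
Total install cost: 5 + 6 = 11.

11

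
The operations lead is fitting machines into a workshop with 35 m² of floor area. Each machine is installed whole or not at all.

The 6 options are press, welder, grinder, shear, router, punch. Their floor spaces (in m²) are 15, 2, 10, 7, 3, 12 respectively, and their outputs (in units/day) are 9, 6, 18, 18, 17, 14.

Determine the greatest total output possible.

This is a 0-1 knapsack instance.
welder + grinder + shear + router + punch: floor space 2 + 10 + 7 + 3 + 12 = 34 ≤ 35, output 6 + 18 + 18 + 17 + 14 = 73.
grinder + shear + router + punch: floor space 10 + 7 + 3 + 12 = 32 ≤ 35, output 18 + 18 + 17 + 14 = 67.
press + grinder + shear + router: floor space 15 + 10 + 7 + 3 = 35 ≤ 35, output 9 + 18 + 18 + 17 = 62.
Best is welder, grinder, shear, router, and punch with total output 73.

73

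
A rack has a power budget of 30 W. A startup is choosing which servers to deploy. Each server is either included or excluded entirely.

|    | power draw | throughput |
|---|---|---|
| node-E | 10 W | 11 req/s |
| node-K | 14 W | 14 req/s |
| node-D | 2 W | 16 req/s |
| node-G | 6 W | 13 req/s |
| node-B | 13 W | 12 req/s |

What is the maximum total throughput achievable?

43

This is a 0-1 knapsack instance.
Allowing fractional choices, the relaxed optimum would be about 52.0, but servers are indivisible.
node-K + node-D + node-B: power draw 14 + 2 + 13 = 29 ≤ 30, throughput 14 + 16 + 12 = 42.
node-K + node-D + node-G: power draw 14 + 2 + 6 = 22 ≤ 30, throughput 14 + 16 + 13 = 43.
node-D + node-G + node-B: power draw 2 + 6 + 13 = 21 ≤ 30, throughput 16 + 13 + 12 = 41.
Best is node-K, node-D, and node-G with total throughput 43.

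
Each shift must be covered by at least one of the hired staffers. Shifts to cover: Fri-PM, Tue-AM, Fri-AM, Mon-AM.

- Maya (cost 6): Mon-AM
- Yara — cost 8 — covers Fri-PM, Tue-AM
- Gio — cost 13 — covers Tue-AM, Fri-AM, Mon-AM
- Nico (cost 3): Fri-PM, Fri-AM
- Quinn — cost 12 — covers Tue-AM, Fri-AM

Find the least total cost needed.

16

This is a weighted set-cover instance.
The greedy cost-per-new-shift heuristic would pick Nico, Maya, and Yara for 17, but a cheaper cover exists.
Choose Gio and Nico: together they cover Fri-PM, Tue-AM, Fri-AM, Mon-AM — every shift.
Total cost: 13 + 3 = 16.
No cover costs less than 16.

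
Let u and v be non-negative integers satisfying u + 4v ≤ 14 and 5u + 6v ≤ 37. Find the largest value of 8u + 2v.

56

(u,v)=(7,0) is feasible, giving 56.
(u,v)=(6,1) is feasible, giving 50.
The best lattice point is (7,0), giving 56.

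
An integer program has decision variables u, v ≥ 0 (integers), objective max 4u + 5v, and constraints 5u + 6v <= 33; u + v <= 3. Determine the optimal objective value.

(u,v)=(0,3): 5·0+6·3=18≤33, 1·0+1·3=3≤3, objective 15.
(u,v)=(1,2): 5·1+6·2=17≤33, 1·1+1·2=3≤3, objective 14.
(u,v)=(0,2): 5·0+6·2=12≤33, 1·0+1·2=2≤3, objective 10.
The best lattice point is (0,3), giving 15.

15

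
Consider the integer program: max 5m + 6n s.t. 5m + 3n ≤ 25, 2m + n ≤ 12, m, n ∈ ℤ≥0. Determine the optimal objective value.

(m,n)=(0,8): 5·0+3·8=24≤25, 2·0+1·8=8≤12, objective 48.
(m,n)=(0,7): 5·0+3·7=21≤25, 2·0+1·7=7≤12, objective 42.
Maximum is 48 at (m,n)=(0,8).

48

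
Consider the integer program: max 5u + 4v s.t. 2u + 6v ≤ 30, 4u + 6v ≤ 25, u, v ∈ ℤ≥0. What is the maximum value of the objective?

The continuous relaxation peaks at (6.25, 0) with value 31.25; rounding to a feasible lattice point costs some objective.
(u,v)=(6,0): 2·6+6·0=12≤30, 4·6+6·0=24≤25, objective 30.
(u,v)=(5,0): 2·5+6·0=10≤30, 4·5+6·0=20≤25, objective 25.
No feasible integer point exceeds 30.

30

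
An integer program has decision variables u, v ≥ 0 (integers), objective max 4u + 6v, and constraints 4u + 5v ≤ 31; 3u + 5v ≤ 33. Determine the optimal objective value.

(u,v)=(0,6) is feasible, giving 36.
(u,v)=(1,5) is feasible, giving 34.
(u,v)=(0,5) is feasible, giving 30.
No feasible integer point exceeds 36.

36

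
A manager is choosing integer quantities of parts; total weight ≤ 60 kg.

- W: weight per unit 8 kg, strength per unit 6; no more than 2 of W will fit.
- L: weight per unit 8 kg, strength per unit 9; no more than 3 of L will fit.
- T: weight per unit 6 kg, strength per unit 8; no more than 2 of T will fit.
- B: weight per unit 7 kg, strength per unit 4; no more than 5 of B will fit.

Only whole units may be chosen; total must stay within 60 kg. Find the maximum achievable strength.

59

1×W, 3×L, 2×T, and 2×B: weight 58 ≤ 60, strength 1·6 + 3·9 + 2·8 + 2·4 = 57.
2×W, 3×L, 2×T, and 1×B: weight 59 ≤ 60, strength 2·6 + 3·9 + 2·8 + 1·4 = 59.
Best is 59.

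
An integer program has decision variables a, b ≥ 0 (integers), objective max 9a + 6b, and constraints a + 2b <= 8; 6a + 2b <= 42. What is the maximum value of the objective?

(a,b)=(7,0): 1·7+2·0=7≤8, 6·7+2·0=42≤42, objective 63.
(a,b)=(6,1): 1·6+2·1=8≤8, 6·6+2·1=38≤42, objective 60.
No feasible integer point exceeds 63.

63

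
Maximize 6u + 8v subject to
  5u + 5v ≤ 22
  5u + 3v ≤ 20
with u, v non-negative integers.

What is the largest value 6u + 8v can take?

(u,v)=(0,4): 5·0+5·4=20≤22, 5·0+3·4=12≤20, objective 32.
(u,v)=(1,3): 5·1+5·3=20≤22, 5·1+3·3=14≤20, objective 30.
(u,v)=(0,3): 5·0+5·3=15≤22, 5·0+3·3=9≤20, objective 24.
The best lattice point is (0,4), giving 32.

32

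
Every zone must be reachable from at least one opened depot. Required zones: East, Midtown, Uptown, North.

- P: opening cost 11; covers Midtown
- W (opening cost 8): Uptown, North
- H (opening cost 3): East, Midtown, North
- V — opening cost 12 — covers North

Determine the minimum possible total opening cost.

Choose W and H: together they cover East, Midtown, Uptown, North — every zone.
Total opening cost: 8 + 3 = 11.
No cover costs less than 11.

11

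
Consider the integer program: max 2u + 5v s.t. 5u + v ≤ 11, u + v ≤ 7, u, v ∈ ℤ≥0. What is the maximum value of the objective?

(u,v)=(0,7) is feasible, giving 35.
(u,v)=(1,6) is feasible, giving 32.
(u,v)=(0,6) is feasible, giving 30.
The best lattice point is (0,7), giving 35.

35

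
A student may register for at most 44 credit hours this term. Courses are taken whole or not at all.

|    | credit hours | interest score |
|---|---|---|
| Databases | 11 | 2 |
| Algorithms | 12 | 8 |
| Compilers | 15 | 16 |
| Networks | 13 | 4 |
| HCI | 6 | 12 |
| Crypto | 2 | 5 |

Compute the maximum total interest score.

Allowing fractional choices, the relaxed optimum would be about 43.8, but courses are indivisible.
Algorithms + Compilers + HCI + Crypto: credit hours 12 + 15 + 6 + 2 = 35 ≤ 44, interest score 8 + 16 + 12 + 5 = 41.
Databases + Algorithms + Compilers + HCI: credit hours 11 + 12 + 15 + 6 = 44 ≤ 44, interest score 2 + 8 + 16 + 12 = 38.
Best is Algorithms, Compilers, HCI, and Crypto with total interest score 41.

41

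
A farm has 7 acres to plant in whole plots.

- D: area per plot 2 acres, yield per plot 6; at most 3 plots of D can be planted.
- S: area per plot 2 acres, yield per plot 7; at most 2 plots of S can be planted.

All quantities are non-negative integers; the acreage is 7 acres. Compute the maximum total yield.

20

Take 1×D and 2×S: area 6 ≤ 7, yield 1·6 + 2·7 = 20.
S has the best ratio (7/2) and is taken to its limit of 2; remaining capacity is filled optimally with the others.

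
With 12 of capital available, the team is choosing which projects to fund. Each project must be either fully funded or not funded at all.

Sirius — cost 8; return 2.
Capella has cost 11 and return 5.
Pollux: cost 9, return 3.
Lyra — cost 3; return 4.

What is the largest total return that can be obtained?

7

Take Pollux and Lyra: cost 9 + 3 = 12 ≤ 12, return 3 + 4 = 7.
No other feasible combination does better.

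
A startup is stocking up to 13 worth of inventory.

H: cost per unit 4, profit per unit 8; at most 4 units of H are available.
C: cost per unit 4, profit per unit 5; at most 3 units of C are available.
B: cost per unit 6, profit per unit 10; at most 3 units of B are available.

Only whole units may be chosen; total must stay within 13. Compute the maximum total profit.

24

H has the best ratio (8/4); taking only H gives at most 3×8 = 24 (stopped by the cost limit).
Optimal: 3×H: cost 12 ≤ 13, profit 3·8 = 24.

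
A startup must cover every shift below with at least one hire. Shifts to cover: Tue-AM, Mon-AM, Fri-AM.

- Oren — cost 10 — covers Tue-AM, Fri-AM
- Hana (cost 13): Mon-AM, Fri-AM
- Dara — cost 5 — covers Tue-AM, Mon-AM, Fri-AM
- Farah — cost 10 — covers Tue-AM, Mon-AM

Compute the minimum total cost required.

5

Dara alone covers Tue-AM, Mon-AM, Fri-AM — every shift.
Total cost: 5.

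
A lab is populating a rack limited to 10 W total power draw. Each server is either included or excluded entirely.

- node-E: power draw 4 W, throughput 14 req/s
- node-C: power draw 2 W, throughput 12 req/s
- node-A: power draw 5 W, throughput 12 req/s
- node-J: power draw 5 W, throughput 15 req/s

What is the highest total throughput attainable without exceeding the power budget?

This is a 0-1 knapsack instance.
Allowing fractional choices, the relaxed optimum would be about 38.0, but servers are indivisible.
node-E + node-J: power draw 4 + 5 = 9 ≤ 10, throughput 14 + 15 = 29.
node-A + node-J: power draw 5 + 5 = 10 ≤ 10, throughput 12 + 15 = 27.
node-C + node-J: power draw 2 + 5 = 7 ≤ 10, throughput 12 + 15 = 27.
Best is node-E and node-J with total throughput 29.

29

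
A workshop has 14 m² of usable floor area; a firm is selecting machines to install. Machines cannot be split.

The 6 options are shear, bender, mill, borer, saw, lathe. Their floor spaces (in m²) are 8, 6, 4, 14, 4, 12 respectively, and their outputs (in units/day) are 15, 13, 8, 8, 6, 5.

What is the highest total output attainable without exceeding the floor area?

28

This is an integer program with binary decision variables.
Allowing fractional choices, the relaxed optimum would be about 28.5, but machines are indivisible.
shear + mill: floor space 8 + 4 = 12 ≤ 14, output 15 + 8 = 23.
shear + bender: floor space 8 + 6 = 14 ≤ 14, output 15 + 13 = 28.
bender + mill + saw: floor space 6 + 4 + 4 = 14 ≤ 14, output 13 + 8 + 6 = 27.
Best is shear and bender with total output 28.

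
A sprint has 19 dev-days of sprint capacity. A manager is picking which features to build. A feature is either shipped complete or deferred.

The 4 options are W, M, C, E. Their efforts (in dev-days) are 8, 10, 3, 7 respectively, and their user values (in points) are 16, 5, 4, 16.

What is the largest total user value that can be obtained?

36

W + C + E: effort 8 + 3 + 7 = 18 ≤ 19, user value 16 + 4 + 16 = 36.
W + E: effort 8 + 7 = 15 ≤ 19, user value 16 + 16 = 32.
M + E: effort 10 + 7 = 17 ≤ 19, user value 5 + 16 = 21.
Best is W, C, and E with total user value 36.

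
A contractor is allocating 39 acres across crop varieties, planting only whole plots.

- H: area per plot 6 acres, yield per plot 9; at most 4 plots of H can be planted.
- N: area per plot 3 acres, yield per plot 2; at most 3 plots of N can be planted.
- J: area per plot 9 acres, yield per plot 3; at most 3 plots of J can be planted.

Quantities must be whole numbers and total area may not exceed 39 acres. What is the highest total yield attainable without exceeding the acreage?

Take 4×H, 2×N, and 1×J: area 39 ≤ 39, yield 4·9 + 2·2 + 1·3 = 43.
H has the best ratio (9/6) and is taken to its limit of 4; remaining capacity is filled optimally with the others.

43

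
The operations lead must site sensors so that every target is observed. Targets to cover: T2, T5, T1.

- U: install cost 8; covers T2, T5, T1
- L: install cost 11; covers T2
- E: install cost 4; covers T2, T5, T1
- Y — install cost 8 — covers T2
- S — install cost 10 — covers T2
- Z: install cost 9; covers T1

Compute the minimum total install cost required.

4

E alone covers T2, T5, T1 — every target.
Total install cost: 4.
No cover costs less than 4.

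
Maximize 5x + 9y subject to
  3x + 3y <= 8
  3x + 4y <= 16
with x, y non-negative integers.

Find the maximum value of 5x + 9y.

18

Relaxing integrality, the LP optimum is 24.00 at (x,y) = (0, 2.67), which is not an integer point.
(x,y)=(0,2) is feasible, giving 18.
(x,y)=(1,1) is feasible, giving 14.
(x,y)=(0,1) is feasible, giving 9.
The best lattice point is (0,2), giving 18.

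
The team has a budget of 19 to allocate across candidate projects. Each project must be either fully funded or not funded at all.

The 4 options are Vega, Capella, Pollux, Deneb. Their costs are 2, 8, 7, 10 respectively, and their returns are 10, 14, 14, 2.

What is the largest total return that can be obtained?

38

Allowing fractional choices, the relaxed optimum would be about 38.4, but projects are indivisible.
Vega + Capella + Pollux: cost 2 + 8 + 7 = 17 ≤ 19, return 10 + 14 + 14 = 38.
Capella + Pollux: cost 8 + 7 = 15 ≤ 19, return 14 + 14 = 28.
Vega + Pollux + Deneb: cost 2 + 7 + 10 = 19 ≤ 19, return 10 + 14 + 2 = 26.
Best is Vega, Capella, and Pollux with total return 38.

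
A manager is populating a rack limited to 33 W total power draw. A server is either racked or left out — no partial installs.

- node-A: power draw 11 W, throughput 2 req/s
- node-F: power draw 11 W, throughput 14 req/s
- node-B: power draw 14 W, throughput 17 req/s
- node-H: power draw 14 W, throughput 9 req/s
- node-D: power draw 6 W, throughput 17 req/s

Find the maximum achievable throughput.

48

Treat it as a binary knapsack problem.
Allowing fractional choices, the relaxed optimum would be about 49.3, but servers are indivisible.
node-A + node-B + node-D: power draw 11 + 14 + 6 = 31 ≤ 33, throughput 2 + 17 + 17 = 36.
node-F + node-H + node-D: power draw 11 + 14 + 6 = 31 ≤ 33, throughput 14 + 9 + 17 = 40.
node-F + node-B + node-D: power draw 11 + 14 + 6 = 31 ≤ 33, throughput 14 + 17 + 17 = 48.
Best is node-F, node-B, and node-D with total throughput 48.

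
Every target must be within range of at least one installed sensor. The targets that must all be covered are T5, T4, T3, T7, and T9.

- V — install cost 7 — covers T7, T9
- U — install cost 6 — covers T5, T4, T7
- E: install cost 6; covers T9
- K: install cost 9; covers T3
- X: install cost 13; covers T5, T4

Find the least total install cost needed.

This is an integer covering problem.
Choose U, E, and K: together they cover T5, T4, T3, T7, T9 — every target.
Total install cost: 6 + 6 + 9 = 21.
No cover costs less than 21.

21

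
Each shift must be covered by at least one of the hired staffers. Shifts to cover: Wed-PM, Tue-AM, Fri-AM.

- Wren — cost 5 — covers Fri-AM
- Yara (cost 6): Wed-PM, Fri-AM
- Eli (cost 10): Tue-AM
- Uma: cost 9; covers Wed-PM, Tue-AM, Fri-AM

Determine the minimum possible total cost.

Uma alone covers Wed-PM, Tue-AM, Fri-AM — every shift.
Total cost: 9.

9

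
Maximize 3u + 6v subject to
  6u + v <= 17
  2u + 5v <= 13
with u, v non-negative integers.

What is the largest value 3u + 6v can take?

(u,v)=(1,2): 6·1+1·2=8≤17, 2·1+5·2=12≤13, objective 15.
(u,v)=(2,1): 6·2+1·1=13≤17, 2·2+5·1=9≤13, objective 12.
(u,v)=(0,2): 6·0+1·2=2≤17, 2·0+5·2=10≤13, objective 12.
(u,v)=(1,1): 6·1+1·1=7≤17, 2·1+5·1=7≤13, objective 9.
Maximum is 15 at (u,v)=(1,2).

15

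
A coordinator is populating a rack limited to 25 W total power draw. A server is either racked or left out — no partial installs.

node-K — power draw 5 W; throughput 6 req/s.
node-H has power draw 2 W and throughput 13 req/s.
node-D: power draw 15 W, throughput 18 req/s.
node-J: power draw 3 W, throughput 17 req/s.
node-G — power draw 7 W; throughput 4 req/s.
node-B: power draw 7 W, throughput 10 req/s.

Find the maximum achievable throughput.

Allowing fractional choices, the relaxed optimum would be about 55.6, but servers are indivisible.
node-K + node-H + node-D + node-J: power draw 5 + 2 + 15 + 3 = 25 ≤ 25, throughput 6 + 13 + 18 + 17 = 54.
node-K + node-H + node-J + node-G + node-B: power draw 5 + 2 + 3 + 7 + 7 = 24 ≤ 25, throughput 6 + 13 + 17 + 4 + 10 = 50.
Best is node-K, node-H, node-D, and node-J with total throughput 54.

54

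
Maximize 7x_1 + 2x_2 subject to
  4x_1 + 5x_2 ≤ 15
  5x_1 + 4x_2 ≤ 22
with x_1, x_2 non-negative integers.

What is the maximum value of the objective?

(x_1,x_2)=(3,0) is feasible, giving 21.
(x_1,x_2)=(2,1) is feasible, giving 16.
(x_1,x_2)=(2,0) is feasible, giving 14.
No feasible integer point exceeds 21.

21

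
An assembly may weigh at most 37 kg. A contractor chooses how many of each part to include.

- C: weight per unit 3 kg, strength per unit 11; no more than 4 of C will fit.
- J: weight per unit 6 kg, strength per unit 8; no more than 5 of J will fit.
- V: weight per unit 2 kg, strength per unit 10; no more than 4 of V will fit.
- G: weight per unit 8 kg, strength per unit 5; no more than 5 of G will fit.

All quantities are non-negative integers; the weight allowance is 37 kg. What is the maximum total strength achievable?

V has the best ratio (10/2); taking only V gives at most 4×10 = 40 (stopped by the supply cap of 4).
Mixing does better — 4×C, 2×J, and 4×V: weight 32 ≤ 37, strength 4·11 + 2·8 + 4·10 = 100.

100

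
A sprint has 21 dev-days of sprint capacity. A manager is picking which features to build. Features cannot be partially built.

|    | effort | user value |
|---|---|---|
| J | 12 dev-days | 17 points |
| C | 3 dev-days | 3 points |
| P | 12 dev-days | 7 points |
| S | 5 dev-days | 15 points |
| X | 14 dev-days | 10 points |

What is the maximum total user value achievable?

Take J, C, and S: effort 12 + 3 + 5 = 20 ≤ 21, user value 17 + 3 + 15 = 35.
No other feasible combination does better.

35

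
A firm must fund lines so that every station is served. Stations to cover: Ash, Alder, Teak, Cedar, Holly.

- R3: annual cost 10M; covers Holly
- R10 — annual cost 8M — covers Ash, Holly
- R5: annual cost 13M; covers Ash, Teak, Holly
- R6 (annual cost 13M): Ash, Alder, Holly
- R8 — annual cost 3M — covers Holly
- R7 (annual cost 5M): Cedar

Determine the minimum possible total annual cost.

31

This is an integer covering problem.
Choose R5, R6, and R7: together they cover Ash, Alder, Teak, Cedar, Holly — every station.
Total annual cost: 13 + 13 + 5 = 31.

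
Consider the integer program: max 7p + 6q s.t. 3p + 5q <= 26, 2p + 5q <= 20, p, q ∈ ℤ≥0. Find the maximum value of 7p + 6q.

The continuous relaxation peaks at (8.67, 0) with value 60.67; rounding to a feasible lattice point costs some objective.
(p,q)=(8,0): 3·8+5·0=24≤26, 2·8+5·0=16≤20, objective 56.
(p,q)=(7,1): 3·7+5·1=26≤26, 2·7+5·1=19≤20, objective 55.
(p,q)=(7,0): 3·7+5·0=21≤26, 2·7+5·0=14≤20, objective 49.
Maximum is 56 at (p,q)=(8,0).

56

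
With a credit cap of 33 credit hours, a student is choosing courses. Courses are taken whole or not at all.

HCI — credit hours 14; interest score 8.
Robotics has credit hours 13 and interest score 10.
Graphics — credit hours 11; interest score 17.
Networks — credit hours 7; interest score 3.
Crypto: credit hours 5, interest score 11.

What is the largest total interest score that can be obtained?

Take Robotics, Graphics, and Crypto: credit hours 13 + 11 + 5 = 29 ≤ 33, interest score 10 + 17 + 11 = 38.
No other feasible combination does better.

38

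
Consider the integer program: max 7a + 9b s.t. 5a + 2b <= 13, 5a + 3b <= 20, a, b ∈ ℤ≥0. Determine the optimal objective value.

54

Relaxing integrality, the LP optimum is 58.50 at (a,b) = (0, 6.5), which is not an integer point.
(a,b)=(0,6): 5·0+2·6=12≤13, 5·0+3·6=18≤20, objective 54.
(a,b)=(0,5): 5·0+2·5=10≤13, 5·0+3·5=15≤20, objective 45.
Maximum is 54 at (a,b)=(0,6).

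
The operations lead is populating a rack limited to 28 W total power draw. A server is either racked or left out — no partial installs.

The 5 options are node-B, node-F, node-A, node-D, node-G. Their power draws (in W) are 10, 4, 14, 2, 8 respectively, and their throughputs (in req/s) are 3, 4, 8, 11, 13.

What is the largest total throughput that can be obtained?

node-B + node-F + node-D + node-G: power draw 10 + 4 + 2 + 8 = 24 ≤ 28, throughput 3 + 4 + 11 + 13 = 31.
node-A + node-D + node-G: power draw 14 + 2 + 8 = 24 ≤ 28, throughput 8 + 11 + 13 = 32.
node-F + node-A + node-D + node-G: power draw 4 + 14 + 2 + 8 = 28 ≤ 28, throughput 4 + 8 + 11 + 13 = 36.
Best is node-F, node-A, node-D, and node-G with total throughput 36.

36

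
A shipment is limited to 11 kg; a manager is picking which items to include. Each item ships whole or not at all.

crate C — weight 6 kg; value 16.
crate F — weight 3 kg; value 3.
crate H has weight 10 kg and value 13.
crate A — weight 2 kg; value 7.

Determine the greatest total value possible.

26

Allowing fractional choices, the relaxed optimum would be about 26.9, but items are indivisible.
crate C + crate F: weight 6 + 3 = 9 ≤ 11, value 16 + 3 = 19.
crate C + crate F + crate A: weight 6 + 3 + 2 = 11 ≤ 11, value 16 + 3 + 7 = 26.
crate C + crate A: weight 6 + 2 = 8 ≤ 11, value 16 + 7 = 23.
Best is crate C, crate F, and crate A with total value 26.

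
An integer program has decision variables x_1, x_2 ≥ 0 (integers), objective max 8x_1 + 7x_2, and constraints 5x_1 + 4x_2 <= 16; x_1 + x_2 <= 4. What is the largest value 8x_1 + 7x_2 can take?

(x_1,x_2)=(0,4): 5·0+4·4=16≤16, 1·0+1·4=4≤4, objective 28.
(x_1,x_2)=(0,3): 5·0+4·3=12≤16, 1·0+1·3=3≤4, objective 21.
The best lattice point is (0,4), giving 28.

28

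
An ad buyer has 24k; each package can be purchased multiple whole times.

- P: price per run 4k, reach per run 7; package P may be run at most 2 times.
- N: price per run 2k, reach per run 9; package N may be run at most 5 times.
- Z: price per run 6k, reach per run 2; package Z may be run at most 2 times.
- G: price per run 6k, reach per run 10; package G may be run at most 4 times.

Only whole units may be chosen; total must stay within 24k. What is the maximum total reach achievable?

N has the best ratio (9/2); taking only N gives at most 5×9 = 45 (stopped by the supply cap of 5).
Mixing does better — 2×P, 5×N, and 1×G: price 24 ≤ 24, reach 2·7 + 5·9 + 1·10 = 69.

69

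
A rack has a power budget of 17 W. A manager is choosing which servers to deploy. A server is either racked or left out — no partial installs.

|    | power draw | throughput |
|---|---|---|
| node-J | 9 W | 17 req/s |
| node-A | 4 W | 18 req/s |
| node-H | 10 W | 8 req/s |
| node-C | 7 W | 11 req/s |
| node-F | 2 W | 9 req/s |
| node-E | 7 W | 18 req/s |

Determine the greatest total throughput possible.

Take node-A, node-F, and node-E: power draw 4 + 2 + 7 = 13 ≤ 17, throughput 18 + 9 + 18 = 45.
No other feasible combination does better.

45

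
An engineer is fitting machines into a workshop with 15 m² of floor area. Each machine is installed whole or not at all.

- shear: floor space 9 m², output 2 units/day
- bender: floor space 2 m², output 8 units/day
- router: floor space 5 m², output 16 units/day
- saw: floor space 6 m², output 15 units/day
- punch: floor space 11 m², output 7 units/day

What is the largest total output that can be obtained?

Take bender, router, and saw: floor space 2 + 5 + 6 = 13 ≤ 15, output 8 + 16 + 15 = 39.
No other feasible combination does better.

39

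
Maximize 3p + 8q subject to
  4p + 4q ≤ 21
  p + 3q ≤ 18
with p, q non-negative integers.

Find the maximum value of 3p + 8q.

(p,q)=(0,5): 4·0+4·5=20≤21, 1·0+3·5=15≤18, objective 40.
(p,q)=(1,4): 4·1+4·4=20≤21, 1·1+3·4=13≤18, objective 35.
(p,q)=(0,4): 4·0+4·4=16≤21, 1·0+3·4=12≤18, objective 32.
Maximum is 40 at (p,q)=(0,5).

40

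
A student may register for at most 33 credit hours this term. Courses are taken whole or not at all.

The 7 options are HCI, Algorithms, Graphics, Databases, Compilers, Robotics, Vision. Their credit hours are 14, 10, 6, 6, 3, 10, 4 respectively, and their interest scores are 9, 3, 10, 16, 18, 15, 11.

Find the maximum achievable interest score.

70

This is an integer program with binary decision variables.
Graphics + Databases + Compilers + Robotics + Vision: credit hours 6 + 6 + 3 + 10 + 4 = 29 ≤ 33, interest score 10 + 16 + 18 + 15 + 11 = 70.
HCI + Graphics + Databases + Compilers + Vision: credit hours 14 + 6 + 6 + 3 + 4 = 33 ≤ 33, interest score 9 + 10 + 16 + 18 + 11 = 64.
Best is Graphics, Databases, Compilers, Robotics, and Vision with total interest score 70.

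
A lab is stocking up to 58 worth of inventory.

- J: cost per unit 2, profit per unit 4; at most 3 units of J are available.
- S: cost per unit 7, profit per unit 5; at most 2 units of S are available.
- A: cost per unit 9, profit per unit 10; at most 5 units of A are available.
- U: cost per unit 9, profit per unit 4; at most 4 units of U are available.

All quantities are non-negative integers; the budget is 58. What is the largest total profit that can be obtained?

J has the best ratio (4/2); taking only J gives at most 3×4 = 12 (stopped by the supply cap of 3).
Mixing does better — 3×J, 1×S, and 5×A: cost 58 ≤ 58, profit 3·4 + 1·5 + 5·10 = 67.

67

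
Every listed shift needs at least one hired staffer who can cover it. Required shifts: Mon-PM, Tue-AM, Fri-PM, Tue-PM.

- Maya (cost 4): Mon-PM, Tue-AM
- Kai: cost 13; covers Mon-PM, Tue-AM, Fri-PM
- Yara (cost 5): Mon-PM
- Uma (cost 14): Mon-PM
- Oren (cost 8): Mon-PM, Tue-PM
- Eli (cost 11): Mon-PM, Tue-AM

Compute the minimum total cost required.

21

The greedy cost-per-new-shift heuristic would pick Maya, Oren, and Kai for 25, but a cheaper cover exists.
Choose Kai and Oren: together they cover Mon-PM, Tue-AM, Fri-PM, Tue-PM — every shift.
Total cost: 13 + 8 = 21.
No cover costs less than 21.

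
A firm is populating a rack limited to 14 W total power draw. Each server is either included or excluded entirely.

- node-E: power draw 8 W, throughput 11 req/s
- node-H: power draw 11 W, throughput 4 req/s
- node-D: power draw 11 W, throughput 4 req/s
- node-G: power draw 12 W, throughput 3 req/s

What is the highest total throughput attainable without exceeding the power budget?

node-E: power draw 8 ≤ 14, throughput 11.
node-H: power draw 11 ≤ 14, throughput 4.
node-D: power draw 11 ≤ 14, throughput 4.
Best is node-E with total throughput 11.

11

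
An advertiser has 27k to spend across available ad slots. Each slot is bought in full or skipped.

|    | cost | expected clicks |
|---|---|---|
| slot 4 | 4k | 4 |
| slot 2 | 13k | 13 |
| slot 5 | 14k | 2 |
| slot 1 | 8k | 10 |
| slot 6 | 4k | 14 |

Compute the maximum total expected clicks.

Take slot 2, slot 1, and slot 6: cost 13 + 8 + 4 = 25 ≤ 27, expected clicks 13 + 10 + 14 = 37.
No other feasible combination does better.

37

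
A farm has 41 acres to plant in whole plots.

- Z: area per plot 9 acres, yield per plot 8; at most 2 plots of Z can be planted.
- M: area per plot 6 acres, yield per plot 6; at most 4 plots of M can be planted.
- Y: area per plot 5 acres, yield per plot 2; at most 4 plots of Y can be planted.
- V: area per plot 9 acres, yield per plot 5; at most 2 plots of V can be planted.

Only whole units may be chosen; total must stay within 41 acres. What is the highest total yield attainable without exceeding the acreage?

36

1×Z, 4×M, and 1×Y: area 38 ≤ 41, yield 1·8 + 4·6 + 1·2 = 34.
2×Z, 3×M, and 1×Y: area 41 ≤ 41, yield 2·8 + 3·6 + 1·2 = 36.
Best is 36.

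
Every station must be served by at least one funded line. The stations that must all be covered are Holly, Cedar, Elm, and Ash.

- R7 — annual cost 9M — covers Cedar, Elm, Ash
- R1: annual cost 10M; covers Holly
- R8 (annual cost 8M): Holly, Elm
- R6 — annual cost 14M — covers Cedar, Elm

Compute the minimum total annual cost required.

Choose R7 and R8: together they cover Holly, Cedar, Elm, Ash — every station.
Total annual cost: 9 + 8 = 17.
No cover costs less than 17.

17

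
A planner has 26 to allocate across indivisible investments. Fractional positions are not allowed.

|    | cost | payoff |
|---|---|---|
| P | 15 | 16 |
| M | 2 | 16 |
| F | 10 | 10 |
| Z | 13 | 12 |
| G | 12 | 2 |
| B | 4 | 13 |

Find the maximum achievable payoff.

Allowing fractional choices, the relaxed optimum would be about 50.0, but investments are indivisible.
P + M + B: cost 15 + 2 + 4 = 21 ≤ 26, payoff 16 + 16 + 13 = 45.
M + Z + B: cost 2 + 13 + 4 = 19 ≤ 26, payoff 16 + 12 + 13 = 41.
Best is P, M, and B with total payoff 45.

45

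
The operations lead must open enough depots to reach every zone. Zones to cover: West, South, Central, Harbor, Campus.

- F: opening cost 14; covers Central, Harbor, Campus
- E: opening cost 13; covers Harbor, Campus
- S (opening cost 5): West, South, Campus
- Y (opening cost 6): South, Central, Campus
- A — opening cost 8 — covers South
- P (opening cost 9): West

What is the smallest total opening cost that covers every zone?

This is a weighted set-cover instance.
The greedy cost-per-new-zone heuristic would pick S, Y, and E for 24, but a cheaper cover exists.
Choose F and S: together they cover West, South, Central, Harbor, Campus — every zone.
Total opening cost: 14 + 5 = 19.
No cover costs less than 19.

19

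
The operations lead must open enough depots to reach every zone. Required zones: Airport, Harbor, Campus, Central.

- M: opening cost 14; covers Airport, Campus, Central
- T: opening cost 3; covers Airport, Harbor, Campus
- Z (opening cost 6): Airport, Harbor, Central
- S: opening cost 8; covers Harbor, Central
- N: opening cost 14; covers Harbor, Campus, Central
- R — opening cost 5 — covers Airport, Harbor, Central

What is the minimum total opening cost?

8

Choose T and R: together they cover Airport, Harbor, Campus, Central — every zone.
Total opening cost: 3 + 5 = 8.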